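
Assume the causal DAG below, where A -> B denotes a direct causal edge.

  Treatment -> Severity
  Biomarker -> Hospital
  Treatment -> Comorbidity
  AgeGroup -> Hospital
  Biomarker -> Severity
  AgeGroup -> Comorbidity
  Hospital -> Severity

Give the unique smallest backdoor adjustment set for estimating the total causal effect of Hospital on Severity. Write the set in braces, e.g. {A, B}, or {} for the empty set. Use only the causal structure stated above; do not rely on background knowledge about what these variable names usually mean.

Variables eligible for adjustment (non-descendants of Hospital, excluding Hospital and Severity): {AgeGroup, Biomarker, Comorbidity, Treatment}.
Backdoor paths from Hospital to Severity:
  P1: Hospital <- AgeGroup -> Comorbidity <- Treatment -> Severity
  P2: Hospital <- Biomarker -> Severity
The empty set is not sufficient: P2 (Hospital <- Biomarker -> Severity) has no collider blocking it and no conditioned non-collider, so it is open.
Try {Biomarker}:
  P1: blocked at collider Comorbidity (neither it nor any descendant is in the conditioning set).
  P2: blocked at fork node Biomarker ∈ conditioning set.
{Biomarker} contains no descendant of Hospital and blocks every backdoor path.
No other singleton works — e.g. {AgeGroup} leaves P2 open — so {Biomarker} is the unique smallest valid adjustment set.

{Biomarker}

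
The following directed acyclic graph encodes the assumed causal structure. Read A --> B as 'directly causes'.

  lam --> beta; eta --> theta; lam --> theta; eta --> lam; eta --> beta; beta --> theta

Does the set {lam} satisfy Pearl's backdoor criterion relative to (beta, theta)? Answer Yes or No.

Backdoor paths from beta to theta (paths whose first edge points into beta):
  P1: beta <- eta -> lam -> theta
  P2: beta <- eta -> theta
  P3: beta <- lam <- eta -> theta
  P4: beta <- lam -> theta
Condition 1 (no descendant of beta in the set): holds — descendants of beta are {theta}; none are in {lam}.
Condition 2 (every backdoor path blocked by {lam}):
  P1: blocked at chain node lam ∈ conditioning set.
  P2: open — no interior node is in the conditioning set.
  P3: blocked at chain node lam ∈ conditioning set.
  P4: blocked at fork node lam ∈ conditioning set.
{lam} does not satisfy the backdoor criterion.

No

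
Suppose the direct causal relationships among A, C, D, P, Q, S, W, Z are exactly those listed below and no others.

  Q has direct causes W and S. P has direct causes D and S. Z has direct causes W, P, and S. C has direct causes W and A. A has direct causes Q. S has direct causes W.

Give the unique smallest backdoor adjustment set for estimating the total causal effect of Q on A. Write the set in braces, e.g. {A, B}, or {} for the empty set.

Variables eligible for adjustment (non-descendants of Q, excluding Q and A): {D, P, S, W, Z}.
Backdoor paths from Q to A:
  P1: Q <- W -> C <- A
  P2: Q <- S <- W -> C <- A
  P3: Q <- S -> P -> Z <- W -> C <- A
  P4: Q <- S -> Z <- W -> C <- A
Each backdoor path contains an unconditioned collider, so every path is already blocked with the empty conditioning set:
  P1: blocked at collider C (neither it nor any descendant is in the conditioning set).
  P2: blocked at collider C (neither it nor any descendant is in the conditioning set).
  P3: blocked at collider Z (neither it nor any descendant is in the conditioning set).
  P4: blocked at collider Z (neither it nor any descendant is in the conditioning set).
The empty set is therefore the unique smallest valid set.

{}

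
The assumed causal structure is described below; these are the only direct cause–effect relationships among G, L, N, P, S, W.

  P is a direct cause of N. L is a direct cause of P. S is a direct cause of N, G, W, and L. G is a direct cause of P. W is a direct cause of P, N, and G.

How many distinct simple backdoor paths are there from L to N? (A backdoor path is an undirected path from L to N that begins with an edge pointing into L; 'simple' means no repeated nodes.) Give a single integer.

8

A backdoor path from L to N is any simple undirected path whose first edge points into L (i.e. leaves L via a parent).
Parents of L: {S}.
Enumerating:
  P1: L <- S -> W -> G -> P -> N
  P2: L <- S -> W -> P -> N
  P3: L <- S -> W -> N
  P4: L <- S -> G <- W -> P -> N
  P5: L <- S -> G <- W -> N
  P6: L <- S -> G -> P <- W -> N
  P7: L <- S -> G -> P -> N
  P8: L <- S -> N
That exhausts the simple backdoor paths. Count: 8.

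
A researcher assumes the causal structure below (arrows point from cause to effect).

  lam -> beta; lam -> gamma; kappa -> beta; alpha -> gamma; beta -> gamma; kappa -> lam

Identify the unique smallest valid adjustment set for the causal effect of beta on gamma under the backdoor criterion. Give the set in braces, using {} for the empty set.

{lam}

Variables eligible for adjustment (non-descendants of beta, excluding beta and gamma): {alpha, kappa, lam}.
Backdoor paths from beta to gamma:
  P1: beta <- kappa -> lam -> gamma
  P2: beta <- lam -> gamma
The empty set is not sufficient: P1 (beta <- kappa -> lam -> gamma) has no collider blocking it and no conditioned non-collider, so it is open.
Try {lam}:
  P1: blocked at chain node lam ∈ conditioning set.
  P2: blocked at fork node lam ∈ conditioning set.
{lam} contains no descendant of beta and blocks every backdoor path.
No other singleton works — e.g. {kappa} leaves P2 open — so {lam} is the unique smallest valid adjustment set.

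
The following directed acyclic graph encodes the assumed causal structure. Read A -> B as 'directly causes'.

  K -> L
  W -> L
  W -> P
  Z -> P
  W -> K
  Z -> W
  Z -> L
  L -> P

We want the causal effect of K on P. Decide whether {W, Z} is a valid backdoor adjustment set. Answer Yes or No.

Backdoor paths from K to P (paths whose first edge points into K):
  P1: K <- W <- Z -> L -> P
  P2: K <- W <- Z -> P
  P3: K <- W -> L <- Z -> P
  P4: K <- W -> L -> P
  P5: K <- W -> P
Condition 1 (no descendant of K in the set): holds — descendants of K are {L, P}; none are in {W, Z}.
Condition 2 (every backdoor path blocked by {W, Z}):
  P1: blocked at chain node W ∈ conditioning set.
  P2: blocked at chain node W ∈ conditioning set.
  P3: blocked at fork node W ∈ conditioning set.
  P4: blocked at fork node W ∈ conditioning set.
  P5: blocked at fork node W ∈ conditioning set.
{W, Z} satisfies the backdoor criterion.

Yes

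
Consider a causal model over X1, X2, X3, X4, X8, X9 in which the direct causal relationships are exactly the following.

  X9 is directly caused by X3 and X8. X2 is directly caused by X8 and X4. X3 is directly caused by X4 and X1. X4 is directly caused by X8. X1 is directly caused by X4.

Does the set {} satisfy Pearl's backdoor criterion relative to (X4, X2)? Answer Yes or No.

Backdoor paths from X4 to X2 (paths whose first edge points into X4):
  P1: X4 <- X8 -> X2
Condition 1 (no descendant of X4 in the set): holds — descendants of X4 are {X1, X2, X3, X9}; none are in {}.
Condition 2 (every backdoor path blocked by {}):
  P1: open — no interior node is in the conditioning set.
{} does not satisfy the backdoor criterion.

No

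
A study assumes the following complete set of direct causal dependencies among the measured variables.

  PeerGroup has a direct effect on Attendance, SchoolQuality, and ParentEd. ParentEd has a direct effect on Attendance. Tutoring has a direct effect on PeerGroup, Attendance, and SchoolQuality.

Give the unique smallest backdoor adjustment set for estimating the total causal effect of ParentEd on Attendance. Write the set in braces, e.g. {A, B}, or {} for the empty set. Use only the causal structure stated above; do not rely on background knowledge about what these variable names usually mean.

{PeerGroup}

Variables eligible for adjustment (non-descendants of ParentEd, excluding ParentEd and Attendance): {PeerGroup, SchoolQuality, Tutoring}.
Backdoor paths from ParentEd to Attendance:
  P1: ParentEd <- PeerGroup <- Tutoring -> Attendance
  P2: ParentEd <- PeerGroup -> Attendance
  P3: ParentEd <- PeerGroup -> SchoolQuality <- Tutoring -> Attendance
The empty set is not sufficient: P1 (ParentEd <- PeerGroup <- Tutoring -> Attendance) has no collider blocking it and no conditioned non-collider, so it is open.
Try {PeerGroup}:
  P1: blocked at chain node PeerGroup ∈ conditioning set.
  P2: blocked at fork node PeerGroup ∈ conditioning set.
  P3: blocked at fork node PeerGroup ∈ conditioning set.
{PeerGroup} contains no descendant of ParentEd and blocks every backdoor path.
No other singleton works — e.g. {Tutoring} leaves P2 open — so {PeerGroup} is the unique smallest valid adjustment set.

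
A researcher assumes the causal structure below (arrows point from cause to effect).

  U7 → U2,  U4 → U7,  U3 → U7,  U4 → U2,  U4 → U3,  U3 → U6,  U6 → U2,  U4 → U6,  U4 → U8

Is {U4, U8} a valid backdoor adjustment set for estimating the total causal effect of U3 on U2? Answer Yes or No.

Yes

Backdoor paths from U3 to U2 (paths whose first edge points into U3):
  P1: U3 <- U4 -> U7 -> U2
  P2: U3 <- U4 -> U6 -> U2
  P3: U3 <- U4 -> U2
Condition 1 (no descendant of U3 in the set): holds — descendants of U3 are {U2, U6, U7}; none are in {U4, U8}.
Condition 2 (every backdoor path blocked by {U4, U8}):
  P1: blocked at fork node U4 ∈ conditioning set.
  P2: blocked at fork node U4 ∈ conditioning set.
  P3: blocked at fork node U4 ∈ conditioning set.
{U4, U8} satisfies the backdoor criterion.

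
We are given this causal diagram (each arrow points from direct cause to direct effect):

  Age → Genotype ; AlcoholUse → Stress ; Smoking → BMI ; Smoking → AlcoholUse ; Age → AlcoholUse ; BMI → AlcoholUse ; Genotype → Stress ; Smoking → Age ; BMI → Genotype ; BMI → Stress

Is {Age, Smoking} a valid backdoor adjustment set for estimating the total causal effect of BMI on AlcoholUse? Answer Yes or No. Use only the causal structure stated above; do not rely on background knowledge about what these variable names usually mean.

Yes

Backdoor paths from BMI to AlcoholUse (paths whose first edge points into BMI):
  P1: BMI <- Smoking -> Age -> Genotype -> Stress <- AlcoholUse
  P2: BMI <- Smoking -> Age -> AlcoholUse
  P3: BMI <- Smoking -> AlcoholUse
Condition 1 (no descendant of BMI in the set): holds — descendants of BMI are {AlcoholUse, Genotype, Stress}; none are in {Age, Smoking}.
Condition 2 (every backdoor path blocked by {Age, Smoking}):
  P1: blocked at fork node Smoking ∈ conditioning set.
  P2: blocked at fork node Smoking ∈ conditioning set.
  P3: blocked at fork node Smoking ∈ conditioning set.
{Age, Smoking} satisfies the backdoor criterion.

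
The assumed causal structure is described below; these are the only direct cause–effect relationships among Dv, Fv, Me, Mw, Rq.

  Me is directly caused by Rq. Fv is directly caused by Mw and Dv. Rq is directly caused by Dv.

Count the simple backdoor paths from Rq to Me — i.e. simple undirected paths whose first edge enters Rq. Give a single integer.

A backdoor path from Rq to Me is any simple undirected path whose first edge points into Rq (i.e. leaves Rq via a parent).
Parents of Rq: {Dv}.
No simple path from any parent of Rq reaches Me without revisiting Rq, so there are no backdoor paths.

0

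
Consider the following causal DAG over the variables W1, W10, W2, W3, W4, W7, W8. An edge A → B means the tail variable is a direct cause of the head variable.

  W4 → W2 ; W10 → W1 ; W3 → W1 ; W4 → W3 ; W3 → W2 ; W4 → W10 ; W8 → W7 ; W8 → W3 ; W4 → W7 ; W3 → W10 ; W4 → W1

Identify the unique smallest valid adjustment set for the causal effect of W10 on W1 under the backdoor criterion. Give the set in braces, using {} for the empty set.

{W3, W4}

Variables eligible for adjustment (non-descendants of W10, excluding W10 and W1): {W2, W3, W4, W7, W8}.
Backdoor paths from W10 to W1:
  P1: W10 <- W4 -> W7 <- W8 -> W3 -> W1
  P2: W10 <- W4 -> W3 -> W1
  P3: W10 <- W4 -> W1
  P4: W10 <- W4 -> W2 <- W3 -> W1
  P5: W10 <- W3 <- W4 -> W1
  P6: W10 <- W3 <- W8 -> W7 <- W4 -> W1
  P7: W10 <- W3 -> W1
  P8: W10 <- W3 -> W2 <- W4 -> W1
The empty set is not sufficient: P2 (W10 <- W4 -> W3 -> W1) has no collider blocking it and no conditioned non-collider, so it is open.
Try {W3, W4}:
  P1: blocked at fork node W4 ∈ conditioning set.
  P2: blocked at fork node W4 ∈ conditioning set.
  P3: blocked at fork node W4 ∈ conditioning set.
  P4: blocked at fork node W4 ∈ conditioning set.
  P5: blocked at chain node W3 ∈ conditioning set.
  P6: blocked at chain node W3 ∈ conditioning set.
  P7: blocked at fork node W3 ∈ conditioning set.
  P8: blocked at fork node W3 ∈ conditioning set.
{W3, W4} contains no descendant of W10 and blocks every backdoor path.
Every element of {W3, W4} is needed (dropping W3 leaves P7 open; dropping W4 leaves P3 open), so no proper subset is valid.
Among all size-2 subsets of the eligible variables, only {W3, W4} blocks every backdoor path, so it is the unique smallest valid adjustment set.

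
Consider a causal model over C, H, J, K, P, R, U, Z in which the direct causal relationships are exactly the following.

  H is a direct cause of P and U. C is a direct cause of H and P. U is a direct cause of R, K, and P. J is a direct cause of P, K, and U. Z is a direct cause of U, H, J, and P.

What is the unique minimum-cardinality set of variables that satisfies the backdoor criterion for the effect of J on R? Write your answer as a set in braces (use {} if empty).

{Z}

Variables eligible for adjustment (non-descendants of J, excluding J and R): {C, H, Z}.
Backdoor paths from J to R:
  P1: J <- Z -> H <- C -> P <- U -> R
  P2: J <- Z -> H -> U -> R
  P3: J <- Z -> H -> P <- U -> R
  P4: J <- Z -> U -> R
  P5: J <- Z -> P <- C -> H -> U -> R
  P6: J <- Z -> P <- H -> U -> R
  P7: J <- Z -> P <- U -> R
The empty set is not sufficient: P2 (J <- Z -> H -> U -> R) has no collider blocking it and no conditioned non-collider, so it is open.
Try {Z}:
  P1: blocked at fork node Z ∈ conditioning set.
  P2: blocked at fork node Z ∈ conditioning set.
  P3: blocked at fork node Z ∈ conditioning set.
  P4: blocked at fork node Z ∈ conditioning set.
  P5: blocked at fork node Z ∈ conditioning set.
  P6: blocked at fork node Z ∈ conditioning set.
  P7: blocked at fork node Z ∈ conditioning set.
{Z} contains no descendant of J and blocks every backdoor path.
No other singleton works — e.g. {C} leaves P2 open — so {Z} is the unique smallest valid adjustment set.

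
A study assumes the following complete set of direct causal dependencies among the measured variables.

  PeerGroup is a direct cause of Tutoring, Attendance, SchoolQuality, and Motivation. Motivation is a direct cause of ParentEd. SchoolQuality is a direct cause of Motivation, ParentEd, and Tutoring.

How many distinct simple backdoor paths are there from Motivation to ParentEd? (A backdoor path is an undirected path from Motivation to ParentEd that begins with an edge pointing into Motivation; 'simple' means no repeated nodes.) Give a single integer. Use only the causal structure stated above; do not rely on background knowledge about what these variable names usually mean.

3

A backdoor path from Motivation to ParentEd is any simple undirected path whose first edge points into Motivation (i.e. leaves Motivation via a parent).
Parents of Motivation: {PeerGroup, SchoolQuality}.
Enumerating:
  P1: Motivation <- PeerGroup -> SchoolQuality -> ParentEd
  P2: Motivation <- PeerGroup -> Tutoring <- SchoolQuality -> ParentEd
  P3: Motivation <- SchoolQuality -> ParentEd
That exhausts the simple backdoor paths. Count: 3.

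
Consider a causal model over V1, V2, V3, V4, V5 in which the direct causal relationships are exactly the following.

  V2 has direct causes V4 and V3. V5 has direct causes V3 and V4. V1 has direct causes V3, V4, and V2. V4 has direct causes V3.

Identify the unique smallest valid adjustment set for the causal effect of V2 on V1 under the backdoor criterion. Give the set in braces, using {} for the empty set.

{V3, V4}

Variables eligible for adjustment (non-descendants of V2, excluding V2 and V1): {V3, V4, V5}.
Backdoor paths from V2 to V1:
  P1: V2 <- V3 -> V4 -> V1
  P2: V2 <- V3 -> V1
  P3: V2 <- V3 -> V5 <- V4 -> V1
  P4: V2 <- V4 <- V3 -> V1
  P5: V2 <- V4 -> V1
  P6: V2 <- V4 -> V5 <- V3 -> V1
The empty set is not sufficient: P1 (V2 <- V3 -> V4 -> V1) has no collider blocking it and no conditioned non-collider, so it is open.
Try {V3, V4}:
  P1: blocked at fork node V3 ∈ conditioning set.
  P2: blocked at fork node V3 ∈ conditioning set.
  P3: blocked at fork node V3 ∈ conditioning set.
  P4: blocked at chain node V4 ∈ conditioning set.
  P5: blocked at fork node V4 ∈ conditioning set.
  P6: blocked at fork node V4 ∈ conditioning set.
{V3, V4} contains no descendant of V2 and blocks every backdoor path.
Every element of {V3, V4} is needed (dropping V3 leaves P2 open; dropping V4 leaves P5 open), so no proper subset is valid.
Among all size-2 subsets of the eligible variables, only {V3, V4} blocks every backdoor path, so it is the unique smallest valid adjustment set.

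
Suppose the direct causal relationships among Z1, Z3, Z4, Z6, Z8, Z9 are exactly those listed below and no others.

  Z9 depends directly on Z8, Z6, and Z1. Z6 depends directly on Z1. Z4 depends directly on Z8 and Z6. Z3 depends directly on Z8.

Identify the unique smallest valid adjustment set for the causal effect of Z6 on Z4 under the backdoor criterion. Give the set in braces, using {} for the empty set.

Variables eligible for adjustment (non-descendants of Z6, excluding Z6 and Z4): {Z1, Z3, Z8}.
Backdoor paths from Z6 to Z4:
  P1: Z6 <- Z1 -> Z9 <- Z8 -> Z4
Each backdoor path contains an unconditioned collider, so every path is already blocked with the empty conditioning set:
  P1: blocked at collider Z9 (neither it nor any descendant is in the conditioning set).
The empty set is therefore the unique smallest valid set.

{}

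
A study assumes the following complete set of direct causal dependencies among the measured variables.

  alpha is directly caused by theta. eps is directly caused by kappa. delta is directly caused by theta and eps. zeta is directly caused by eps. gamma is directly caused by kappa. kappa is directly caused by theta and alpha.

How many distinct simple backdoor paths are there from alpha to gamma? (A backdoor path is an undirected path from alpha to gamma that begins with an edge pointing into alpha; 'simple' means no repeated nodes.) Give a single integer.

2

A backdoor path from alpha to gamma is any simple undirected path whose first edge points into alpha (i.e. leaves alpha via a parent).
Parents of alpha: {theta}.
Enumerating:
  P1: alpha <- theta -> kappa -> gamma
  P2: alpha <- theta -> delta <- eps <- kappa -> gamma
That exhausts the simple backdoor paths. Count: 2.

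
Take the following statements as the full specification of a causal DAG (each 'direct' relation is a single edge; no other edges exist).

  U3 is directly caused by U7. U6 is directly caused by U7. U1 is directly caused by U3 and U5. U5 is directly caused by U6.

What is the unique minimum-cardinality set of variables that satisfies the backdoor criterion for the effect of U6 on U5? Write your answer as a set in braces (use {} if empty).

{}

Variables eligible for adjustment (non-descendants of U6, excluding U6 and U5): {U3, U7}.
Backdoor paths from U6 to U5:
  P1: U6 <- U7 -> U3 -> U1 <- U5
Each backdoor path contains an unconditioned collider, so every path is already blocked with the empty conditioning set:
  P1: blocked at collider U1 (neither it nor any descendant is in the conditioning set).
The empty set is therefore the unique smallest valid set.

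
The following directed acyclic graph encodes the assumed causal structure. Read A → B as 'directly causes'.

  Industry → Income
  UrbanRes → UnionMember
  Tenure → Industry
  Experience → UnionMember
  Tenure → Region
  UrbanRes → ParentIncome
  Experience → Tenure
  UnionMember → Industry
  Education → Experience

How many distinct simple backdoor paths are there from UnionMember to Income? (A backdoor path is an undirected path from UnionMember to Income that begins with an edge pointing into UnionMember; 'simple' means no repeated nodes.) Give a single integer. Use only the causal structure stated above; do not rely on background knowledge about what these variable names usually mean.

A backdoor path from UnionMember to Income is any simple undirected path whose first edge points into UnionMember (i.e. leaves UnionMember via a parent).
Parents of UnionMember: {Experience, UrbanRes}.
Enumerating:
  P1: UnionMember <- Experience -> Tenure -> Industry -> Income
That exhausts the simple backdoor paths. Count: 1.

1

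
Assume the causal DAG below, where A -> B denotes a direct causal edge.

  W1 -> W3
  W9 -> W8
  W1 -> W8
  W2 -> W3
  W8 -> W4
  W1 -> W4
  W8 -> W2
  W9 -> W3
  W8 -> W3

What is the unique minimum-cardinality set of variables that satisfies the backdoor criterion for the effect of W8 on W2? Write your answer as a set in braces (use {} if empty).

Variables eligible for adjustment (non-descendants of W8, excluding W8 and W2): {W1, W9}.
Backdoor paths from W8 to W2:
  P1: W8 <- W1 -> W3 <- W2
  P2: W8 <- W9 -> W3 <- W2
Each backdoor path contains an unconditioned collider, so every path is already blocked with the empty conditioning set:
  P1: blocked at collider W3 (neither it nor any descendant is in the conditioning set).
  P2: blocked at collider W3 (neither it nor any descendant is in the conditioning set).
The empty set is therefore the unique smallest valid set.

{}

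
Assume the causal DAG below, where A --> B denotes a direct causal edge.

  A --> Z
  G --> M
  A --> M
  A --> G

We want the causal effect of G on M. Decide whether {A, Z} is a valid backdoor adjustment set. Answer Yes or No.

Yes

Backdoor paths from G to M (paths whose first edge points into G):
  P1: G <- A -> M
Condition 1 (no descendant of G in the set): holds — descendants of G are {M}; none are in {A, Z}.
Condition 2 (every backdoor path blocked by {A, Z}):
  P1: blocked at fork node A ∈ conditioning set.
{A, Z} satisfies the backdoor criterion.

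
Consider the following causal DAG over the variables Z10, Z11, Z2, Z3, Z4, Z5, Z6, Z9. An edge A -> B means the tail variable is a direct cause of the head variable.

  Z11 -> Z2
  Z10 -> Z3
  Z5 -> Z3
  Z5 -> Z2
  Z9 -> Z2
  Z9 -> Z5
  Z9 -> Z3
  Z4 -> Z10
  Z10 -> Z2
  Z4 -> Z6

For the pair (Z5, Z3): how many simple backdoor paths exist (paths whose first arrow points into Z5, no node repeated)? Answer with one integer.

A backdoor path from Z5 to Z3 is any simple undirected path whose first edge points into Z5 (i.e. leaves Z5 via a parent).
Parents of Z5: {Z9}.
Enumerating:
  P1: Z5 <- Z9 -> Z2 <- Z10 -> Z3
  P2: Z5 <- Z9 -> Z3
That exhausts the simple backdoor paths. Count: 2.

2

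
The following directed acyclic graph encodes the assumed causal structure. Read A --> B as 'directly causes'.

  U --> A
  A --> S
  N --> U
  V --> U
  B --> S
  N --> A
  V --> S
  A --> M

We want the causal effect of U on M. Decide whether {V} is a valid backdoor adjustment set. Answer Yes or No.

Backdoor paths from U to M (paths whose first edge points into U):
  P1: U <- N -> A -> M
  P2: U <- V -> S <- A -> M
Condition 1 (no descendant of U in the set): holds — descendants of U are {A, M, S}; none are in {V}.
Condition 2 (every backdoor path blocked by {V}):
  P1: open — no interior node is in the conditioning set.
  P2: blocked at fork node V ∈ conditioning set.
{V} does not satisfy the backdoor criterion.

No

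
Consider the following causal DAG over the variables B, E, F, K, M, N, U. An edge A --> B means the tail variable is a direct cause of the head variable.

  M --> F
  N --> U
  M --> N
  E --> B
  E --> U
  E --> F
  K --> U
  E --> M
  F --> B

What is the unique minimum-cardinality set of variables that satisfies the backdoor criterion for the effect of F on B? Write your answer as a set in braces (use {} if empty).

{E}

Variables eligible for adjustment (non-descendants of F, excluding F and B): {E, K, M, N, U}.
Backdoor paths from F to B:
  P1: F <- E -> B
  P2: F <- M <- E -> B
  P3: F <- M -> N -> U <- E -> B
The empty set is not sufficient: P1 (F <- E -> B) has no collider blocking it and no conditioned non-collider, so it is open.
Try {E}:
  P1: blocked at fork node E ∈ conditioning set.
  P2: blocked at fork node E ∈ conditioning set.
  P3: blocked at collider U (neither it nor any descendant is in the conditioning set).
{E} contains no descendant of F and blocks every backdoor path.
No other singleton works — e.g. {K} leaves P1 open — so {E} is the unique smallest valid adjustment set.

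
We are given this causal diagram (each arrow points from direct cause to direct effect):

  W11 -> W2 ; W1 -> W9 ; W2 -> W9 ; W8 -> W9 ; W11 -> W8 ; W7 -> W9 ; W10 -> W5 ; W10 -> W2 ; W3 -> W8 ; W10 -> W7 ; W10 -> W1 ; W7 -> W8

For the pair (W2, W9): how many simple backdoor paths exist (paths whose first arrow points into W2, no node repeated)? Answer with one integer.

A backdoor path from W2 to W9 is any simple undirected path whose first edge points into W2 (i.e. leaves W2 via a parent).
Parents of W2: {W10, W11}.
Enumerating:
  P1: W2 <- W10 -> W7 -> W8 -> W9
  P2: W2 <- W10 -> W7 -> W9
  P3: W2 <- W10 -> W1 -> W9
  P4: W2 <- W11 -> W8 <- W7 <- W10 -> W1 -> W9
  P5: W2 <- W11 -> W8 <- W7 -> W9
  P6: W2 <- W11 -> W8 -> W9
That exhausts the simple backdoor paths. Count: 6.

6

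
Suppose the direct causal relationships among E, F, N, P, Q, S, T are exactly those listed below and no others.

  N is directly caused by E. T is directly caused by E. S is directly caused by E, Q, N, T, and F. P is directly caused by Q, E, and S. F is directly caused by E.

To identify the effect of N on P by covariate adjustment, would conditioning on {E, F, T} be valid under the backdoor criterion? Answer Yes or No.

Yes

Backdoor paths from N to P (paths whose first edge points into N):
  P1: N <- E -> F -> S <- Q -> P
  P2: N <- E -> F -> S -> P
  P3: N <- E -> T -> S <- Q -> P
  P4: N <- E -> T -> S -> P
  P5: N <- E -> S <- Q -> P
  P6: N <- E -> S -> P
  P7: N <- E -> P
Condition 1 (no descendant of N in the set): holds — descendants of N are {P, S}; none are in {E, F, T}.
Condition 2 (every backdoor path blocked by {E, F, T}):
  P1: blocked at fork node E ∈ conditioning set.
  P2: blocked at fork node E ∈ conditioning set.
  P3: blocked at fork node E ∈ conditioning set.
  P4: blocked at fork node E ∈ conditioning set.
  P5: blocked at fork node E ∈ conditioning set.
  P6: blocked at fork node E ∈ conditioning set.
  P7: blocked at fork node E ∈ conditioning set.
{E, F, T} satisfies the backdoor criterion.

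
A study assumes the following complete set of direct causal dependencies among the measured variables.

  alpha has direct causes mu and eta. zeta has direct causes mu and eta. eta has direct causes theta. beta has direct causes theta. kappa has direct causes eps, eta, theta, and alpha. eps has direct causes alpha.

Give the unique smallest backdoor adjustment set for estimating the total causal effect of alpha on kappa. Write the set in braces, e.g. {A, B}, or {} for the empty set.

Variables eligible for adjustment (non-descendants of alpha, excluding alpha and kappa): {beta, eta, mu, theta, zeta}.
Backdoor paths from alpha to kappa:
  P1: alpha <- eta <- theta -> kappa
  P2: alpha <- eta -> kappa
  P3: alpha <- mu -> zeta <- eta <- theta -> kappa
  P4: alpha <- mu -> zeta <- eta -> kappa
The empty set is not sufficient: P1 (alpha <- eta <- theta -> kappa) has no collider blocking it and no conditioned non-collider, so it is open.
Try {eta}:
  P1: blocked at chain node eta ∈ conditioning set.
  P2: blocked at fork node eta ∈ conditioning set.
  P3: blocked at collider zeta (neither it nor any descendant is in the conditioning set).
  P4: blocked at collider zeta (neither it nor any descendant is in the conditioning set).
{eta} contains no descendant of alpha and blocks every backdoor path.
No other singleton works — e.g. {theta} leaves P2 open — so {eta} is the unique smallest valid adjustment set.

{eta}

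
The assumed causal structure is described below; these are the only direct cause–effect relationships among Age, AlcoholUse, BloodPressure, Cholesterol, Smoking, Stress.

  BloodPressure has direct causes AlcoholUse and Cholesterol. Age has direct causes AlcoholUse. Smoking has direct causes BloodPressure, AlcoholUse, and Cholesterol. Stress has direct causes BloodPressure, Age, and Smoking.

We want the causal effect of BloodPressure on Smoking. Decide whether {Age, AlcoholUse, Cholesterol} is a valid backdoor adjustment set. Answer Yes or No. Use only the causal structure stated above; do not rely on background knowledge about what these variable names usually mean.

Yes

Backdoor paths from BloodPressure to Smoking (paths whose first edge points into BloodPressure):
  P1: BloodPressure <- AlcoholUse -> Smoking
  P2: BloodPressure <- AlcoholUse -> Age -> Stress <- Smoking
  P3: BloodPressure <- Cholesterol -> Smoking
Condition 1 (no descendant of BloodPressure in the set): holds — descendants of BloodPressure are {Smoking, Stress}; none are in {Age, AlcoholUse, Cholesterol}.
Condition 2 (every backdoor path blocked by {Age, AlcoholUse, Cholesterol}):
  P1: blocked at fork node AlcoholUse ∈ conditioning set.
  P2: blocked at fork node AlcoholUse ∈ conditioning set.
  P3: blocked at fork node Cholesterol ∈ conditioning set.
{Age, AlcoholUse, Cholesterol} satisfies the backdoor criterion.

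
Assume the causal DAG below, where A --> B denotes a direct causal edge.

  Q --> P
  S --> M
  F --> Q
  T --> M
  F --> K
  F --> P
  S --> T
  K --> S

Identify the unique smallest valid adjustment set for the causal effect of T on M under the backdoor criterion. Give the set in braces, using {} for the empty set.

Variables eligible for adjustment (non-descendants of T, excluding T and M): {F, K, P, Q, S}.
Backdoor paths from T to M:
  P1: T <- S -> M
The empty set is not sufficient: P1 (T <- S -> M) has no collider blocking it and no conditioned non-collider, so it is open.
Try {S}:
  P1: blocked at fork node S ∈ conditioning set.
{S} contains no descendant of T and blocks every backdoor path.
No other singleton works — e.g. {F} leaves P1 open — so {S} is the unique smallest valid adjustment set.

{S}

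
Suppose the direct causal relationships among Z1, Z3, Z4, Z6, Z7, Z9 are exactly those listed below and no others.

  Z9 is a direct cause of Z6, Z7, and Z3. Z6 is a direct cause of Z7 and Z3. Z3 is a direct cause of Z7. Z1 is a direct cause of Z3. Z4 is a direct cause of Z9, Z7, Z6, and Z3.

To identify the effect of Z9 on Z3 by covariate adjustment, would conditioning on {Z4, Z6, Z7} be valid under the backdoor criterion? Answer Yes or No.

No

Backdoor paths from Z9 to Z3 (paths whose first edge points into Z9):
  P1: Z9 <- Z4 -> Z6 -> Z3
  P2: Z9 <- Z4 -> Z6 -> Z7 <- Z3
  P3: Z9 <- Z4 -> Z3
  P4: Z9 <- Z4 -> Z7 <- Z6 -> Z3
  P5: Z9 <- Z4 -> Z7 <- Z3
Condition 1 (no descendant of Z9 in the set): FAILS — Z6 and Z7 are descendants of Z9.
Condition 2 (every backdoor path blocked by {Z4, Z6, Z7}):
  P1: blocked at fork node Z4 ∈ conditioning set.
  P2: blocked at fork node Z4 ∈ conditioning set.
  P3: blocked at fork node Z4 ∈ conditioning set.
  P4: blocked at fork node Z4 ∈ conditioning set.
  P5: blocked at fork node Z4 ∈ conditioning set.
{Z4, Z6, Z7} does not satisfy the backdoor criterion.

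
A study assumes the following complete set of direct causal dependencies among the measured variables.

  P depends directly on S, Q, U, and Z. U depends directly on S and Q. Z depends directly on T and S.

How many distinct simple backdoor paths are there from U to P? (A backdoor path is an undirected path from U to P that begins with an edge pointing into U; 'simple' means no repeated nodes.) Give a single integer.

3

A backdoor path from U to P is any simple undirected path whose first edge points into U (i.e. leaves U via a parent).
Parents of U: {Q, S}.
Enumerating:
  P1: U <- S -> Z -> P
  P2: U <- S -> P
  P3: U <- Q -> P
That exhausts the simple backdoor paths. Count: 3.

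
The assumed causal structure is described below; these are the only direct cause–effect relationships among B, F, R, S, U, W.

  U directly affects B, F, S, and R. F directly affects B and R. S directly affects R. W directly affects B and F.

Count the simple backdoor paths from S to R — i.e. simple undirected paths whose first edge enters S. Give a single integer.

A backdoor path from S to R is any simple undirected path whose first edge points into S (i.e. leaves S via a parent).
Parents of S: {U}.
Enumerating:
  P1: S <- U -> F -> R
  P2: S <- U -> R
  P3: S <- U -> B <- W -> F -> R
  P4: S <- U -> B <- F -> R
That exhausts the simple backdoor paths. Count: 4.

4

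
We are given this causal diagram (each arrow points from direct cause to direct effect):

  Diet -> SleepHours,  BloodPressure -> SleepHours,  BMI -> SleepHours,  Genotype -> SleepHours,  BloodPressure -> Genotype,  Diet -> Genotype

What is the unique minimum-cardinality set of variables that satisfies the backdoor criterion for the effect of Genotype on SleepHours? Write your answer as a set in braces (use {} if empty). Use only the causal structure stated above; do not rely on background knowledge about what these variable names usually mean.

{BloodPressure, Diet}

Variables eligible for adjustment (non-descendants of Genotype, excluding Genotype and SleepHours): {BMI, BloodPressure, Diet}.
Backdoor paths from Genotype to SleepHours:
  P1: Genotype <- Diet -> SleepHours
  P2: Genotype <- BloodPressure -> SleepHours
The empty set is not sufficient: P1 (Genotype <- Diet -> SleepHours) has no collider blocking it and no conditioned non-collider, so it is open.
Try {BloodPressure, Diet}:
  P1: blocked at fork node Diet ∈ conditioning set.
  P2: blocked at fork node BloodPressure ∈ conditioning set.
{BloodPressure, Diet} contains no descendant of Genotype and blocks every backdoor path.
Every element of {BloodPressure, Diet} is needed (dropping BloodPressure leaves P2 open; dropping Diet leaves P1 open), so no proper subset is valid.
Among all size-2 subsets of the eligible variables, only {BloodPressure, Diet} blocks every backdoor path, so it is the unique smallest valid adjustment set.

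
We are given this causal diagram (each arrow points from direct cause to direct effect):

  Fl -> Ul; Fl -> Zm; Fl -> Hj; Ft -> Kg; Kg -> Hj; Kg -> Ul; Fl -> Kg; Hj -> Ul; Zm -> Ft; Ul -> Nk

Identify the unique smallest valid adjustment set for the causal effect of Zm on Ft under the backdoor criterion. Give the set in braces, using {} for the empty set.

{}

Variables eligible for adjustment (non-descendants of Zm, excluding Zm and Ft): {Fl}.
Backdoor paths from Zm to Ft:
  P1: Zm <- Fl -> Kg <- Ft
  P2: Zm <- Fl -> Hj <- Kg <- Ft
  P3: Zm <- Fl -> Hj -> Ul <- Kg <- Ft
  P4: Zm <- Fl -> Ul <- Kg <- Ft
  P5: Zm <- Fl -> Ul <- Hj <- Kg <- Ft
Each backdoor path contains an unconditioned collider, so every path is already blocked with the empty conditioning set:
  P1: blocked at collider Kg (neither it nor any descendant is in the conditioning set).
  P2: blocked at collider Hj (neither it nor any descendant is in the conditioning set).
  P3: blocked at collider Ul (neither it nor any descendant is in the conditioning set).
  P4: blocked at collider Ul (neither it nor any descendant is in the conditioning set).
  P5: blocked at collider Ul (neither it nor any descendant is in the conditioning set).
The empty set is therefore the unique smallest valid set.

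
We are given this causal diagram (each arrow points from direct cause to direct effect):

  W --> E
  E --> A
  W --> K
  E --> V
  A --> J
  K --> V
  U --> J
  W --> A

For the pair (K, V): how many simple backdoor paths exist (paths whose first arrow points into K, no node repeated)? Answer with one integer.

A backdoor path from K to V is any simple undirected path whose first edge points into K (i.e. leaves K via a parent).
Parents of K: {W}.
Enumerating:
  P1: K <- W -> E -> V
  P2: K <- W -> A <- E -> V
That exhausts the simple backdoor paths. Count: 2.

2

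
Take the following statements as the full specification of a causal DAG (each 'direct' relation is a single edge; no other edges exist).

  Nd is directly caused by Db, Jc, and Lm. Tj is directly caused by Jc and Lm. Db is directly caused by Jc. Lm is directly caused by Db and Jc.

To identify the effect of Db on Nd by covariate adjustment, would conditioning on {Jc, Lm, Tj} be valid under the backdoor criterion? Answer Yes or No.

Backdoor paths from Db to Nd (paths whose first edge points into Db):
  P1: Db <- Jc -> Lm -> Nd
  P2: Db <- Jc -> Tj <- Lm -> Nd
  P3: Db <- Jc -> Nd
Condition 1 (no descendant of Db in the set): FAILS — Lm and Tj are descendants of Db.
Condition 2 (every backdoor path blocked by {Jc, Lm, Tj}):
  P1: blocked at fork node Jc ∈ conditioning set.
  P2: blocked at fork node Jc ∈ conditioning set.
  P3: blocked at fork node Jc ∈ conditioning set.
{Jc, Lm, Tj} does not satisfy the backdoor criterion.

No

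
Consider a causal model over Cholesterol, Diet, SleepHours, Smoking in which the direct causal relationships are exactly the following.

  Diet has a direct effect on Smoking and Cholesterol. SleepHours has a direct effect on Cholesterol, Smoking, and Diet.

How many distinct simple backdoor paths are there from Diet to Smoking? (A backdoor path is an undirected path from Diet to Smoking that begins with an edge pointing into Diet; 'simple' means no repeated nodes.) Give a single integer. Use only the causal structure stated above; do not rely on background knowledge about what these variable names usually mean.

1

A backdoor path from Diet to Smoking is any simple undirected path whose first edge points into Diet (i.e. leaves Diet via a parent).
Parents of Diet: {SleepHours}.
Enumerating:
  P1: Diet <- SleepHours -> Smoking
That exhausts the simple backdoor paths. Count: 1.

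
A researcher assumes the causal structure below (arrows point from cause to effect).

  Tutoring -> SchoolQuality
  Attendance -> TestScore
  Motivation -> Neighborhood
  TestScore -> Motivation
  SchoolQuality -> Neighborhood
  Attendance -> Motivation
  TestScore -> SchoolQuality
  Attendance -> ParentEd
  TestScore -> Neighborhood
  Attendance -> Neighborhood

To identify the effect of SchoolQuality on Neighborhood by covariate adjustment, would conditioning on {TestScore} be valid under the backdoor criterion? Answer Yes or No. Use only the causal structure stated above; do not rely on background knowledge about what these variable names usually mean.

Yes

Backdoor paths from SchoolQuality to Neighborhood (paths whose first edge points into SchoolQuality):
  P1: SchoolQuality <- TestScore <- Attendance -> Motivation -> Neighborhood
  P2: SchoolQuality <- TestScore <- Attendance -> Neighborhood
  P3: SchoolQuality <- TestScore -> Motivation <- Attendance -> Neighborhood
  P4: SchoolQuality <- TestScore -> Motivation -> Neighborhood
  P5: SchoolQuality <- TestScore -> Neighborhood
Condition 1 (no descendant of SchoolQuality in the set): holds — descendants of SchoolQuality are {Neighborhood}; none are in {TestScore}.
Condition 2 (every backdoor path blocked by {TestScore}):
  P1: blocked at chain node TestScore ∈ conditioning set.
  P2: blocked at chain node TestScore ∈ conditioning set.
  P3: blocked at fork node TestScore ∈ conditioning set.
  P4: blocked at fork node TestScore ∈ conditioning set.
  P5: blocked at fork node TestScore ∈ conditioning set.
{TestScore} satisfies the backdoor criterion.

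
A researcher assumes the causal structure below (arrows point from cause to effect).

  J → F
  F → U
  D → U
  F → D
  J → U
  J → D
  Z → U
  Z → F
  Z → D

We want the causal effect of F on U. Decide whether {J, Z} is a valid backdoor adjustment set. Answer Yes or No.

Backdoor paths from F to U (paths whose first edge points into F):
  P1: F <- J -> D <- Z -> U
  P2: F <- J -> D -> U
  P3: F <- J -> U
  P4: F <- Z -> D <- J -> U
  P5: F <- Z -> D -> U
  P6: F <- Z -> U
Condition 1 (no descendant of F in the set): holds — descendants of F are {D, U}; none are in {J, Z}.
Condition 2 (every backdoor path blocked by {J, Z}):
  P1: blocked at fork node J ∈ conditioning set.
  P2: blocked at fork node J ∈ conditioning set.
  P3: blocked at fork node J ∈ conditioning set.
  P4: blocked at fork node Z ∈ conditioning set.
  P5: blocked at fork node Z ∈ conditioning set.
  P6: blocked at fork node Z ∈ conditioning set.
{J, Z} satisfies the backdoor criterion.

Yes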